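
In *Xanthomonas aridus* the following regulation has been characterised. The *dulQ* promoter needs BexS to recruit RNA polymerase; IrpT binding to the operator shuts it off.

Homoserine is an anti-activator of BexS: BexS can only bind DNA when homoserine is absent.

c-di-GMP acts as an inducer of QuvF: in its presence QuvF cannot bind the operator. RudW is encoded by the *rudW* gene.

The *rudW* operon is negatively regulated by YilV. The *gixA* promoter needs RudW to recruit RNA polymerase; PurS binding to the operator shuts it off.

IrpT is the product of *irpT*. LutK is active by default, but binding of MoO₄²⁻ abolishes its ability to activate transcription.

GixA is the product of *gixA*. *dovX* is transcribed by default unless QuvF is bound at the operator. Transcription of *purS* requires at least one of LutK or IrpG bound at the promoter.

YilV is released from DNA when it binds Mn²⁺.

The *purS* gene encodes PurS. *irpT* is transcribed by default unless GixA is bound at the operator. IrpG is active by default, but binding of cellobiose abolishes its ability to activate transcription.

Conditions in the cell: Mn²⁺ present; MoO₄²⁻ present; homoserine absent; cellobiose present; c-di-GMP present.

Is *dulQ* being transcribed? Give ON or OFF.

Mn²⁺ is present, so YilV is inactive.
With no repressor bound, *rudW* is transcribed.
So RudW is produced and active.
MoO₄²⁻ is present, so LutK is inactive.
Cellobiose is present, so IrpG is inactive.
No activator is available at the *purS* promoter, so *purS* is not transcribed.
So PurS is not produced.
No repressor is bound and RudW is active, so *gixA* is transcribed.
So GixA is produced and active.
With repressor GixA bound, *irpT* is not transcribed.
So IrpT is not produced.
Homoserine is absent, so BexS is active.
No repressor is bound and BexS is active, so *dulQ* is transcribed.

ON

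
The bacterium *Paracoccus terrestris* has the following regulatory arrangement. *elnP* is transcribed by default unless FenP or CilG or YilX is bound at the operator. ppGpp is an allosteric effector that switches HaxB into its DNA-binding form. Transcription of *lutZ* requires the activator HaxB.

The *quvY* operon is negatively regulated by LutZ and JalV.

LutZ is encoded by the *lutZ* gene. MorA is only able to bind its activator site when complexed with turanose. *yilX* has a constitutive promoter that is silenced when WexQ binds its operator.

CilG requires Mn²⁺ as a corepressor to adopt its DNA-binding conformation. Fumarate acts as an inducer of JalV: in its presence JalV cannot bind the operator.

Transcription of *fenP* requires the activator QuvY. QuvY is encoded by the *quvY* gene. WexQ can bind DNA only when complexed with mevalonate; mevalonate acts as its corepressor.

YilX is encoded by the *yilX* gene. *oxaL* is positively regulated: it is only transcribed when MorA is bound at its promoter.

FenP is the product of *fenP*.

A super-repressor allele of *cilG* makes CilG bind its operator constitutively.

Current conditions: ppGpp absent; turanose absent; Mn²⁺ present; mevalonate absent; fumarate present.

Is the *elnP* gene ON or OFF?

ppGpp is absent, so HaxB is inactive.
Required activator HaxB is absent, so *lutZ* is not transcribed.
So LutZ is not produced.
Fumarate is present, so JalV is inactive.
With no repressor bound, *quvY* is transcribed.
So QuvY is produced and active.
No repressor is bound and QuvY is active, so *fenP* is transcribed.
So FenP is produced and active.
CilG is constitutively active in this strain.
Mevalonate is absent, so WexQ is inactive.
With no repressor bound, *yilX* is transcribed.
So YilX is produced and active.
With repressor FenP bound, *elnP* is not transcribed.

OFF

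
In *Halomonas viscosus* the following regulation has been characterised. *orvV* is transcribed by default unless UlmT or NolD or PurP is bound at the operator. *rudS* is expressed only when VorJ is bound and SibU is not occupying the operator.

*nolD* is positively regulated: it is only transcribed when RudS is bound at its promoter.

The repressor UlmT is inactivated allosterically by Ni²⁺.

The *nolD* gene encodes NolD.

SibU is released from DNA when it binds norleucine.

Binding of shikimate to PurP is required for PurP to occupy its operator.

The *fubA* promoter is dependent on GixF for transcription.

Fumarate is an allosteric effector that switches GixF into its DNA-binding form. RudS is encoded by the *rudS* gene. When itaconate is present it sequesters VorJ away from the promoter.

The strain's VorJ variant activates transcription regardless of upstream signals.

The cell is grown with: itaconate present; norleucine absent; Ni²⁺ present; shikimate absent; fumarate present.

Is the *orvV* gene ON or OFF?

ON

Ni²⁺ is present, so UlmT is inactive.
VorJ is constitutively active in this strain.
Norleucine is absent, so SibU is active.
With repressor SibU bound, *rudS* is not transcribed.
So RudS is not produced.
Required activator RudS is absent, so *nolD* is not transcribed.
So NolD is not produced.
Shikimate is absent, so PurP is inactive.
With no repressor bound, *orvV* is transcribed.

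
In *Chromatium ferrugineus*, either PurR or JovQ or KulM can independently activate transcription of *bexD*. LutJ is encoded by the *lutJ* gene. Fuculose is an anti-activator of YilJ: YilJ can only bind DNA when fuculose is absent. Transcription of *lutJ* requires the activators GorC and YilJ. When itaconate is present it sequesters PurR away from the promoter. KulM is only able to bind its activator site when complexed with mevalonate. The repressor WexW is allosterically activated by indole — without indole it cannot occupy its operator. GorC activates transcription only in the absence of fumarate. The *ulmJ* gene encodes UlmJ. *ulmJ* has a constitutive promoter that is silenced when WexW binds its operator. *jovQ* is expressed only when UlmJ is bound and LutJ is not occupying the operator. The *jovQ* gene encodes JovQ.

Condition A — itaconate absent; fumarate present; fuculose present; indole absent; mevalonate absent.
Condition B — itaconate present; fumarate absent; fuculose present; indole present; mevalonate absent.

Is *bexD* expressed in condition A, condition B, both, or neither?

Condition A:
Itaconate is absent, so PurR is active.
Fumarate is present, so GorC is inactive.
Fuculose is present, so YilJ is inactive.
Required activator GorC is absent, so *lutJ* is not transcribed.
So LutJ is not produced.
Indole is absent, so WexW is inactive.
With no repressor bound, *ulmJ* is transcribed.
So UlmJ is produced and active.
No repressor is bound and UlmJ is active, so *jovQ* is transcribed.
So JovQ is produced and active.
Mevalonate is absent, so KulM is inactive.
Activator PurR is present, so *bexD* is transcribed.
→ *bexD* is ON in A.
Condition B:
Itaconate is present, so PurR is inactive.
Fumarate is absent, so GorC is active.
Fuculose is present, so YilJ is inactive.
Required activator YilJ is absent, so *lutJ* is not transcribed.
So LutJ is not produced.
Indole is present, so WexW is active.
With repressor WexW bound, *ulmJ* is not transcribed.
So UlmJ is not produced.
Required activator UlmJ is absent, so *jovQ* is not transcribed.
So JovQ is not produced.
Mevalonate is absent, so KulM is inactive.
No activator is available at the *bexD* promoter, so *bexD* is not transcribed.
→ *bexD* is OFF in B.

A only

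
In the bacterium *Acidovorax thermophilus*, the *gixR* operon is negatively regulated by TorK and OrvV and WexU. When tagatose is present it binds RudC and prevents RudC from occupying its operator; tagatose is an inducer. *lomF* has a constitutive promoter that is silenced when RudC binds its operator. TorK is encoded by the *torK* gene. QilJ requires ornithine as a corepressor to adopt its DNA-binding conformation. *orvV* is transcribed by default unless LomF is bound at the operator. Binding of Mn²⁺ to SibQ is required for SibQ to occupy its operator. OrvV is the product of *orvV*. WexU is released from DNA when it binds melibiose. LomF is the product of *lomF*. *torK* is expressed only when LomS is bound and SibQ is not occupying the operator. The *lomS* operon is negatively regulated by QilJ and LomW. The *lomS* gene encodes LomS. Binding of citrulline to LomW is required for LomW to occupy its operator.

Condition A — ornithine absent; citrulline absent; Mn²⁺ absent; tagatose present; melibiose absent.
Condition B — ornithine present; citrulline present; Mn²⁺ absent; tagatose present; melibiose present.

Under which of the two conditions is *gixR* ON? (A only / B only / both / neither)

Condition A:
Ornithine is absent, so QilJ is inactive.
Citrulline is absent, so LomW is inactive.
With no repressor bound, *lomS* is transcribed.
So LomS is produced and active.
Mn²⁺ is absent, so SibQ is inactive.
No repressor is bound and LomS is active, so *torK* is transcribed.
So TorK is produced and active.
Tagatose is present, so RudC is inactive.
With no repressor bound, *lomF* is transcribed.
So LomF is produced and active.
With repressor LomF bound, *orvV* is not transcribed.
So OrvV is not produced.
Melibiose is absent, so WexU is active.
With repressor TorK bound, *gixR* is not transcribed.
→ *gixR* is OFF in A.
Condition B:
Ornithine is present, so QilJ is active.
Citrulline is present, so LomW is active.
With repressor QilJ bound, *lomS* is not transcribed.
So LomS is not produced.
Mn²⁺ is absent, so SibQ is inactive.
Required activator LomS is absent, so *torK* is not transcribed.
So TorK is not produced.
Tagatose is present, so RudC is inactive.
With no repressor bound, *lomF* is transcribed.
So LomF is produced and active.
With repressor LomF bound, *orvV* is not transcribed.
So OrvV is not produced.
Melibiose is present, so WexU is inactive.
With no repressor bound, *gixR* is transcribed.
→ *gixR* is ON in B.

B only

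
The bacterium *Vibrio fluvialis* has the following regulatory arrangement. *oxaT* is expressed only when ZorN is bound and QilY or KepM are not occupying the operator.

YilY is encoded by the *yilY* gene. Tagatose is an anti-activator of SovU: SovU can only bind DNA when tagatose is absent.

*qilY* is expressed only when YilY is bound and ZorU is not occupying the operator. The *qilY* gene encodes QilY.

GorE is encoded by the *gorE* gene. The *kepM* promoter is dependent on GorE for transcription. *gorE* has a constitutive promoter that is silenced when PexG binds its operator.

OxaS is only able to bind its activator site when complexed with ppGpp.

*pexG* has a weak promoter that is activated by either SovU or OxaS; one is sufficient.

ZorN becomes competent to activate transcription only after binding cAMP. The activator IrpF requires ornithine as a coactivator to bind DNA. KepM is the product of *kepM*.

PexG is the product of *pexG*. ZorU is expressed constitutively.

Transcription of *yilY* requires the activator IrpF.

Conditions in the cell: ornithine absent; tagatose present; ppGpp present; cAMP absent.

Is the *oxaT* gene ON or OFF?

OFF

ZorU is produced constitutively and is active.
Ornithine is absent, so IrpF is inactive.
Required activator IrpF is absent, so *yilY* is not transcribed.
So YilY is not produced.
With repressor ZorU bound, *qilY* is not transcribed.
So QilY is not produced.
Tagatose is present, so SovU is inactive.
ppGpp is present, so OxaS is active.
Activator OxaS is present, so *pexG* is transcribed.
So PexG is produced and active.
With repressor PexG bound, *gorE* is not transcribed.
So GorE is not produced.
Required activator GorE is absent, so *kepM* is not transcribed.
So KepM is not produced.
cAMP is absent, so ZorN is inactive.
Required activator ZorN is absent, so *oxaT* is not transcribed.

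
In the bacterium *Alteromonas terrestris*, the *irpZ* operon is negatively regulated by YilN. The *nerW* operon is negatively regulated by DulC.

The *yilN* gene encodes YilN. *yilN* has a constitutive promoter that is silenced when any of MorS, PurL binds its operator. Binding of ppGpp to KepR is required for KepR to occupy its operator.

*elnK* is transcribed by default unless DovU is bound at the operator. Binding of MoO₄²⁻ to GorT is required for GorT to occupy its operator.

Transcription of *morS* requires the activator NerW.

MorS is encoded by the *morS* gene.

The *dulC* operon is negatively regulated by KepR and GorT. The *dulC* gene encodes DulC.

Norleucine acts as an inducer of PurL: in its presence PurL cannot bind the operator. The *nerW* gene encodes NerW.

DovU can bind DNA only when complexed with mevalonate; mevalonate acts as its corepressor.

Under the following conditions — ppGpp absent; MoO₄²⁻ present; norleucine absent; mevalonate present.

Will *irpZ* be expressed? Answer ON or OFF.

ppGpp is absent, so KepR is inactive.
MoO₄²⁻ is present, so GorT is active.
With repressor GorT bound, *dulC* is not transcribed.
So DulC is not produced.
With no repressor bound, *nerW* is transcribed.
So NerW is produced and active.
No repressor is bound and NerW is active, so *morS* is transcribed.
So MorS is produced and active.
Norleucine is absent, so PurL is active.
With repressor MorS bound, *yilN* is not transcribed.
So YilN is not produced.
With no repressor bound, *irpZ* is transcribed.

ON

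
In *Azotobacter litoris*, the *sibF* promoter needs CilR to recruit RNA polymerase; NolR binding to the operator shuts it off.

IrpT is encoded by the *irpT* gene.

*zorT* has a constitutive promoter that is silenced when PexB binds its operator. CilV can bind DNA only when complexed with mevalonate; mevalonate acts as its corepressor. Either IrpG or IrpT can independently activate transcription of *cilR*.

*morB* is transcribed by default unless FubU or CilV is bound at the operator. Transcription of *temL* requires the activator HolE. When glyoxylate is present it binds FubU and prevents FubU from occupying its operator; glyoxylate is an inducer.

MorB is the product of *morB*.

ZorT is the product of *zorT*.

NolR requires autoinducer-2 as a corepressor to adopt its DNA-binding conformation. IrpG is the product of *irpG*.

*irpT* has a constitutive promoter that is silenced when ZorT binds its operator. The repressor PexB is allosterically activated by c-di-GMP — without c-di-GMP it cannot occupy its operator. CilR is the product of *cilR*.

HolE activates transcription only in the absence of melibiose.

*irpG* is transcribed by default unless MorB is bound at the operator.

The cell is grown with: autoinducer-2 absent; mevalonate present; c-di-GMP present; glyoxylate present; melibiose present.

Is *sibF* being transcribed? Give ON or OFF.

ON

Autoinducer-2 is absent, so NolR is inactive.
Glyoxylate is present, so FubU is inactive.
Mevalonate is present, so CilV is active.
With repressor CilV bound, *morB* is not transcribed.
So MorB is not produced.
With no repressor bound, *irpG* is transcribed.
So IrpG is produced and active.
c-di-GMP is present, so PexB is active.
With repressor PexB bound, *zorT* is not transcribed.
So ZorT is not produced.
With no repressor bound, *irpT* is transcribed.
So IrpT is produced and active.
Activator IrpG is present, so *cilR* is transcribed.
So CilR is produced and active.
No repressor is bound and CilR is active, so *sibF* is transcribed.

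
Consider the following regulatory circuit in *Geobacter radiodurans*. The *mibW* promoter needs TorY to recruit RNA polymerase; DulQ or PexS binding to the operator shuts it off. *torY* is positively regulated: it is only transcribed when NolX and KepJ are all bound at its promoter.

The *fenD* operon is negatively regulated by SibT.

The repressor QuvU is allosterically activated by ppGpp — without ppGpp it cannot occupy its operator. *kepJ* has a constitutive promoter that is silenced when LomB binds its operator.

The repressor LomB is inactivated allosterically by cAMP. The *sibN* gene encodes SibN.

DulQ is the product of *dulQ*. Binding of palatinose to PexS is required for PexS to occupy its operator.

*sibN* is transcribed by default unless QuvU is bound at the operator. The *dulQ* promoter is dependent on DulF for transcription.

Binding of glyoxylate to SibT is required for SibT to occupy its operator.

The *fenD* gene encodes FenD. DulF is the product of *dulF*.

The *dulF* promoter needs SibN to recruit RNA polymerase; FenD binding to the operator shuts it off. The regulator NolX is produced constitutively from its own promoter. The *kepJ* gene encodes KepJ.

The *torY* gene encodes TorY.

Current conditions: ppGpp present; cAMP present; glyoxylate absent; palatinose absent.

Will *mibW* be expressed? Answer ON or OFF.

ON

NolX is produced constitutively and is active.
cAMP is present, so LomB is inactive.
With no repressor bound, *kepJ* is transcribed.
So KepJ is produced and active.
No repressor is bound and NolX and KepJ are active, so *torY* is transcribed.
So TorY is produced and active.
ppGpp is present, so QuvU is active.
With repressor QuvU bound, *sibN* is not transcribed.
So SibN is not produced.
Glyoxylate is absent, so SibT is inactive.
With no repressor bound, *fenD* is transcribed.
So FenD is produced and active.
With repressor FenD bound, *dulF* is not transcribed.
So DulF is not produced.
Required activator DulF is absent, so *dulQ* is not transcribed.
So DulQ is not produced.
Palatinose is absent, so PexS is inactive.
No repressor is bound and TorY is active, so *mibW* is transcribed.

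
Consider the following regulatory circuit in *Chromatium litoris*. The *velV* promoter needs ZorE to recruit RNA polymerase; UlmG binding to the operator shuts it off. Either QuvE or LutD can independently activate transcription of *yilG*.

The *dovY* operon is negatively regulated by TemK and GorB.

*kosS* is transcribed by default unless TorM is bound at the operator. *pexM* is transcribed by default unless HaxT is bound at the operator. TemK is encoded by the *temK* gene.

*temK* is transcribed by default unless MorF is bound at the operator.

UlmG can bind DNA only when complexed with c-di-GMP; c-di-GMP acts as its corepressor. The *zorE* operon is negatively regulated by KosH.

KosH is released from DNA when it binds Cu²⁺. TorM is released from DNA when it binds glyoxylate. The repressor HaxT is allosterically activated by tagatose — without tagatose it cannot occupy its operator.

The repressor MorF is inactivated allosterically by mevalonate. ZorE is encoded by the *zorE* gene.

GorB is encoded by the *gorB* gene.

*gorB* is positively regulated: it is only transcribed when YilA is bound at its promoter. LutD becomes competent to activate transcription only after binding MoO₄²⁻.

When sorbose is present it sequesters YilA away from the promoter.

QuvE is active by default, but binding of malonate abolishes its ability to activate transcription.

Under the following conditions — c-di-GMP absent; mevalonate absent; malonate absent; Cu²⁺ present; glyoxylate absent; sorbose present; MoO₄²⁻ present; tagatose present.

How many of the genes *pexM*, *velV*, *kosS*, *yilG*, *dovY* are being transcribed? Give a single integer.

Tagatose is present, so HaxT is active.
With repressor HaxT bound, *pexM* is not transcribed.
→ *pexM* is OFF.
c-di-GMP is absent, so UlmG is inactive.
Cu²⁺ is present, so KosH is inactive.
With no repressor bound, *zorE* is transcribed.
So ZorE is produced and active.
No repressor is bound and ZorE is active, so *velV* is transcribed.
→ *velV* is ON.
Glyoxylate is absent, so TorM is active.
With repressor TorM bound, *kosS* is not transcribed.
→ *kosS* is OFF.
Malonate is absent, so QuvE is active.
MoO₄²⁻ is present, so LutD is active.
Activator QuvE is present, so *yilG* is transcribed.
→ *yilG* is ON.
Mevalonate is absent, so MorF is active.
With repressor MorF bound, *temK* is not transcribed.
So TemK is not produced.
Sorbose is present, so YilA is inactive.
Required activator YilA is absent, so *gorB* is not transcribed.
So GorB is not produced.
With no repressor bound, *dovY* is transcribed.
→ *dovY* is ON.
3 of the 5 genes are transcribed.

3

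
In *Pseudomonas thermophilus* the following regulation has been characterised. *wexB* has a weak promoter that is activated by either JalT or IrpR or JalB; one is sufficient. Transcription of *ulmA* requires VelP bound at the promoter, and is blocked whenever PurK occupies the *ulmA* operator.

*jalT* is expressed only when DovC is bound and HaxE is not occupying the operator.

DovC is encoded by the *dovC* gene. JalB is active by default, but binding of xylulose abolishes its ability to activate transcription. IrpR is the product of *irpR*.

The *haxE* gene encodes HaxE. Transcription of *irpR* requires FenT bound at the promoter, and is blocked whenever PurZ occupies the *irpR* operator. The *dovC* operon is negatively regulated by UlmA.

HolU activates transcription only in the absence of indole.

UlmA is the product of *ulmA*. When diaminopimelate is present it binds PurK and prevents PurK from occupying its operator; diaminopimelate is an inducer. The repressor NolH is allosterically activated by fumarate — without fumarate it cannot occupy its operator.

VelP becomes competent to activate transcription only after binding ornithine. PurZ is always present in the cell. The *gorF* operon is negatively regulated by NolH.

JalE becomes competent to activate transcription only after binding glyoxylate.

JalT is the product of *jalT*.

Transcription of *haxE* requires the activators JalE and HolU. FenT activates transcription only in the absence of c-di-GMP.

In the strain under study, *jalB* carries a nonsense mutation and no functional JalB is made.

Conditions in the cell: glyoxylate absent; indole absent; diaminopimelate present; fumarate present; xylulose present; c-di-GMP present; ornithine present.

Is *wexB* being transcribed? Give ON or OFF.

Diaminopimelate is present, so PurK is inactive.
Ornithine is present, so VelP is active.
No repressor is bound and VelP is active, so *ulmA* is transcribed.
So UlmA is produced and active.
With repressor UlmA bound, *dovC* is not transcribed.
So DovC is not produced.
Glyoxylate is absent, so JalE is inactive.
Indole is absent, so HolU is active.
Required activator JalE is absent, so *haxE* is not transcribed.
So HaxE is not produced.
Required activator DovC is absent, so *jalT* is not transcribed.
So JalT is not produced.
c-di-GMP is present, so FenT is inactive.
PurZ is produced constitutively and is active.
With repressor PurZ bound, *irpR* is not transcribed.
So IrpR is not produced.
JalB is non-functional in this strain, so it has no effect.
No activator is available at the *wexB* promoter, so *wexB* is not transcribed.

OFF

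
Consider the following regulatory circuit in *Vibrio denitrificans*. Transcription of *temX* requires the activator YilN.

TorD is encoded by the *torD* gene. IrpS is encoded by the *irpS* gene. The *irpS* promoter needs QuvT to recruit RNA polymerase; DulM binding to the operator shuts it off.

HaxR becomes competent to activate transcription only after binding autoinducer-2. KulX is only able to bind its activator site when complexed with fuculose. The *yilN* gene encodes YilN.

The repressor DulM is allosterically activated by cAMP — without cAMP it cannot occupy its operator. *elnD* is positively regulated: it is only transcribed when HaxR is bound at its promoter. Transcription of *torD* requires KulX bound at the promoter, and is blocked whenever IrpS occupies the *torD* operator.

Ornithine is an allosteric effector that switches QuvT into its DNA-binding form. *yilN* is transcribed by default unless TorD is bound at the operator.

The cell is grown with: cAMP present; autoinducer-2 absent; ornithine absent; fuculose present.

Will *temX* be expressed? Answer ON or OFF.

cAMP is present, so DulM is active.
Ornithine is absent, so QuvT is inactive.
With repressor DulM bound, *irpS* is not transcribed.
So IrpS is not produced.
Fuculose is present, so KulX is active.
No repressor is bound and KulX is active, so *torD* is transcribed.
So TorD is produced and active.
With repressor TorD bound, *yilN* is not transcribed.
So YilN is not produced.
Required activator YilN is absent, so *temX* is not transcribed.

OFF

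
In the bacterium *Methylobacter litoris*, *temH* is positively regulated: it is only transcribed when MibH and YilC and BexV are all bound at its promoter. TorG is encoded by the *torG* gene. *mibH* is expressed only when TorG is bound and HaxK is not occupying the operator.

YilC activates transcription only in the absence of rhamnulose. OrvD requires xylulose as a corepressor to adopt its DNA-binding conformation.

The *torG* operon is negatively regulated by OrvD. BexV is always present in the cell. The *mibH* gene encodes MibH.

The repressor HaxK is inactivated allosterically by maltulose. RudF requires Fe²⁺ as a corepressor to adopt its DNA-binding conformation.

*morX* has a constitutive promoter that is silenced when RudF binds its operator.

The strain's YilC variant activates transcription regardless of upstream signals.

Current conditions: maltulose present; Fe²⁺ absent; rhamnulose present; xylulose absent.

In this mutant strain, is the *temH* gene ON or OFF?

Maltulose is present, so HaxK is inactive.
Xylulose is absent, so OrvD is inactive.
With no repressor bound, *torG* is transcribed.
So TorG is produced and active.
No repressor is bound and TorG is active, so *mibH* is transcribed.
So MibH is produced and active.
YilC is constitutively active in this strain.
BexV is produced constitutively and is active.
No repressor is bound and MibH and YilC and BexV are active, so *temH* is transcribed.

ON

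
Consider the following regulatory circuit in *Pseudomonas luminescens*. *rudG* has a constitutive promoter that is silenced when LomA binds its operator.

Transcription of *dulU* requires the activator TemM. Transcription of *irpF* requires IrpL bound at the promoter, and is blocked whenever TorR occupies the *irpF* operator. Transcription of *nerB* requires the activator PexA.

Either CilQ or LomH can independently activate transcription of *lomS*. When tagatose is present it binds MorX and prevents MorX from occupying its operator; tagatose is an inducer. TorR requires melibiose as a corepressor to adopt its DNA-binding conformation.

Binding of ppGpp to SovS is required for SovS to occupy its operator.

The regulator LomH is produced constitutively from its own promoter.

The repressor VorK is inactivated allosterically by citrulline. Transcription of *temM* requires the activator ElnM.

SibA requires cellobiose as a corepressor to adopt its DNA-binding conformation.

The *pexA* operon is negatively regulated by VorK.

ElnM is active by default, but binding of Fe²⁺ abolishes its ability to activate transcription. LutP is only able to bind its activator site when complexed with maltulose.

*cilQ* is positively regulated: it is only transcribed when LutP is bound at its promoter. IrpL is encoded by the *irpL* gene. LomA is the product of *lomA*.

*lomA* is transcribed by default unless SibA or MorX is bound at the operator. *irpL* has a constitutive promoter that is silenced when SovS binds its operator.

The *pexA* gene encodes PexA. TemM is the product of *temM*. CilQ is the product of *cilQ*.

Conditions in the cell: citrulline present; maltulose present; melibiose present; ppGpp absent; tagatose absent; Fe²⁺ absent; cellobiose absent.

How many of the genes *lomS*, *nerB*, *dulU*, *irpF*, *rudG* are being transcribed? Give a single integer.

Maltulose is present, so LutP is active.
No repressor is bound and LutP is active, so *cilQ* is transcribed.
So CilQ is produced and active.
LomH is produced constitutively and is active.
Activator CilQ is present, so *lomS* is transcribed.
→ *lomS* is ON.
Citrulline is present, so VorK is inactive.
With no repressor bound, *pexA* is transcribed.
So PexA is produced and active.
No repressor is bound and PexA is active, so *nerB* is transcribed.
→ *nerB* is ON.
Fe²⁺ is absent, so ElnM is active.
No repressor is bound and ElnM is active, so *temM* is transcribed.
So TemM is produced and active.
No repressor is bound and TemM is active, so *dulU* is transcribed.
→ *dulU* is ON.
ppGpp is absent, so SovS is inactive.
With no repressor bound, *irpL* is transcribed.
So IrpL is produced and active.
Melibiose is present, so TorR is active.
With repressor TorR bound, *irpF* is not transcribed.
→ *irpF* is OFF.
Cellobiose is absent, so SibA is inactive.
Tagatose is absent, so MorX is active.
With repressor MorX bound, *lomA* is not transcribed.
So LomA is not produced.
With no repressor bound, *rudG* is transcribed.
→ *rudG* is ON.
4 of the 5 genes are transcribed.

4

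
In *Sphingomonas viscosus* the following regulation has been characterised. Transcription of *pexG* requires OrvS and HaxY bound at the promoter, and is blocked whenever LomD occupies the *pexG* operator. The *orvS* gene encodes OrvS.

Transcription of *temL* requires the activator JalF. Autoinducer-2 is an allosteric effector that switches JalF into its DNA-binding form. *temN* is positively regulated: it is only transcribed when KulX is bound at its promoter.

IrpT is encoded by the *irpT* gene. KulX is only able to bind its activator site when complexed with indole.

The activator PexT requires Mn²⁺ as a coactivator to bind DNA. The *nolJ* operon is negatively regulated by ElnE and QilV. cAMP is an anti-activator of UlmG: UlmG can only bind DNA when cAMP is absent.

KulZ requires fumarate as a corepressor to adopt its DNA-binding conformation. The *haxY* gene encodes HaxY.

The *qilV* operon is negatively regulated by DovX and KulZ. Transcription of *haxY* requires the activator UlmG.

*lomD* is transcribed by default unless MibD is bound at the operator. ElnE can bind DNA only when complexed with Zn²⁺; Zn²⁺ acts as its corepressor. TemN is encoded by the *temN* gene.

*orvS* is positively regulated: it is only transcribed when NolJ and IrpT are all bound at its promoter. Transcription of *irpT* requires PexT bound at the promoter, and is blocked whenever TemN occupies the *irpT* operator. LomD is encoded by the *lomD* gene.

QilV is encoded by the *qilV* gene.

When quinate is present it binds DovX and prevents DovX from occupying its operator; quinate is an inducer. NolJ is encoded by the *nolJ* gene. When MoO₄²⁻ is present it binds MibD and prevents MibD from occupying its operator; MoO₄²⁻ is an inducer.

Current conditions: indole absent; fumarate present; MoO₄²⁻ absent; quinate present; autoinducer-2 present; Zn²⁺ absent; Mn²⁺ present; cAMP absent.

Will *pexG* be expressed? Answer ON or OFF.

ON

Zn²⁺ is absent, so ElnE is inactive.
Quinate is present, so DovX is inactive.
Fumarate is present, so KulZ is active.
With repressor KulZ bound, *qilV* is not transcribed.
So QilV is not produced.
With no repressor bound, *nolJ* is transcribed.
So NolJ is produced and active.
Mn²⁺ is present, so PexT is active.
Indole is absent, so KulX is inactive.
Required activator KulX is absent, so *temN* is not transcribed.
So TemN is not produced.
No repressor is bound and PexT is active, so *irpT* is transcribed.
So IrpT is produced and active.
No repressor is bound and NolJ and IrpT are active, so *orvS* is transcribed.
So OrvS is produced and active.
MoO₄²⁻ is absent, so MibD is active.
With repressor MibD bound, *lomD* is not transcribed.
So LomD is not produced.
cAMP is absent, so UlmG is active.
No repressor is bound and UlmG is active, so *haxY* is transcribed.
So HaxY is produced and active.
No repressor is bound and OrvS and HaxY are active, so *pexG* is transcribed.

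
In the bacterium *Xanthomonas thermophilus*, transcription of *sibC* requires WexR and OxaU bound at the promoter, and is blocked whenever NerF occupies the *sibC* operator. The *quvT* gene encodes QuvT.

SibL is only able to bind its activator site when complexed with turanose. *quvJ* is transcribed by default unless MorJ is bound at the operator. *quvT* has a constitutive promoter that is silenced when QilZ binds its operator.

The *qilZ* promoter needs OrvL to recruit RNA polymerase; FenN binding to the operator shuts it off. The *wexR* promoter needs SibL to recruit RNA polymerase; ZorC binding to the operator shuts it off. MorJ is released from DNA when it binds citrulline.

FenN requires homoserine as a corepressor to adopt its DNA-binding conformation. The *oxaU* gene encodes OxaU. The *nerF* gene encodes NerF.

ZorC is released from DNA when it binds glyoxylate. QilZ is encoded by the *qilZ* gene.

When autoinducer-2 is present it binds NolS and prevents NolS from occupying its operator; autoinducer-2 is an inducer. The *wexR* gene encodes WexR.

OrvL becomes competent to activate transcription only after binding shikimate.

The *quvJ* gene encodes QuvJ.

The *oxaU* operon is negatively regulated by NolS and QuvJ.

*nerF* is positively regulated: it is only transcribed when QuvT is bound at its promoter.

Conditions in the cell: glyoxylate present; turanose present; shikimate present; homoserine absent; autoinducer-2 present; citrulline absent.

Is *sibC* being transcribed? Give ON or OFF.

ON

Glyoxylate is present, so ZorC is inactive.
Turanose is present, so SibL is active.
No repressor is bound and SibL is active, so *wexR* is transcribed.
So WexR is produced and active.
Shikimate is present, so OrvL is active.
Homoserine is absent, so FenN is inactive.
No repressor is bound and OrvL is active, so *qilZ* is transcribed.
So QilZ is produced and active.
With repressor QilZ bound, *quvT* is not transcribed.
So QuvT is not produced.
Required activator QuvT is absent, so *nerF* is not transcribed.
So NerF is not produced.
Autoinducer-2 is present, so NolS is inactive.
Citrulline is absent, so MorJ is active.
With repressor MorJ bound, *quvJ* is not transcribed.
So QuvJ is not produced.
With no repressor bound, *oxaU* is transcribed.
So OxaU is produced and active.
No repressor is bound and WexR and OxaU are active, so *sibC* is transcribed.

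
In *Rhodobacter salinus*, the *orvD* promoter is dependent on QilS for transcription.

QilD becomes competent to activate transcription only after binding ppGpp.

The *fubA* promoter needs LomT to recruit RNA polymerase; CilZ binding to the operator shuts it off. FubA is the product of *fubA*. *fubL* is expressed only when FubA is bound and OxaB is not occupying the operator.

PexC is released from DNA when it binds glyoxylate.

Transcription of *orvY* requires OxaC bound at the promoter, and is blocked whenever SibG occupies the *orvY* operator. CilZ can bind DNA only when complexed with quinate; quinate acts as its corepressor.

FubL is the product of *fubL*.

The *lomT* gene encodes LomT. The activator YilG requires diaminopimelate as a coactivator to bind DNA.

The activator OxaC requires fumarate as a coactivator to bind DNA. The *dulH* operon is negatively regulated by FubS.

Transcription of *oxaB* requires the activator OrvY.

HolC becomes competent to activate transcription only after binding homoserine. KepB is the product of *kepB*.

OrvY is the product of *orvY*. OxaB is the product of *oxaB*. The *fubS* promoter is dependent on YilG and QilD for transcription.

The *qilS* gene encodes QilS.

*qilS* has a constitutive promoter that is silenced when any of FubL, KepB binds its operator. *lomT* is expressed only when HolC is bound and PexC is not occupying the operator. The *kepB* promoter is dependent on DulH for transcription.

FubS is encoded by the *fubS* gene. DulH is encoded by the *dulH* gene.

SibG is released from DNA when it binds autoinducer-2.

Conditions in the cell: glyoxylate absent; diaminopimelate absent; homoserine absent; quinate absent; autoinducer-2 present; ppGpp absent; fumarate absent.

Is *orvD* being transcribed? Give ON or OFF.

Fumarate is absent, so OxaC is inactive.
Autoinducer-2 is present, so SibG is inactive.
Required activator OxaC is absent, so *orvY* is not transcribed.
So OrvY is not produced.
Required activator OrvY is absent, so *oxaB* is not transcribed.
So OxaB is not produced.
Glyoxylate is absent, so PexC is active.
Homoserine is absent, so HolC is inactive.
With repressor PexC bound, *lomT* is not transcribed.
So LomT is not produced.
Quinate is absent, so CilZ is inactive.
Required activator LomT is absent, so *fubA* is not transcribed.
So FubA is not produced.
Required activator FubA is absent, so *fubL* is not transcribed.
So FubL is not produced.
Diaminopimelate is absent, so YilG is inactive.
ppGpp is absent, so QilD is inactive.
Required activator YilG is absent, so *fubS* is not transcribed.
So FubS is not produced.
With no repressor bound, *dulH* is transcribed.
So DulH is produced and active.
No repressor is bound and DulH is active, so *kepB* is transcribed.
So KepB is produced and active.
With repressor KepB bound, *qilS* is not transcribed.
So QilS is not produced.
Required activator QilS is absent, so *orvD* is not transcribed.

OFF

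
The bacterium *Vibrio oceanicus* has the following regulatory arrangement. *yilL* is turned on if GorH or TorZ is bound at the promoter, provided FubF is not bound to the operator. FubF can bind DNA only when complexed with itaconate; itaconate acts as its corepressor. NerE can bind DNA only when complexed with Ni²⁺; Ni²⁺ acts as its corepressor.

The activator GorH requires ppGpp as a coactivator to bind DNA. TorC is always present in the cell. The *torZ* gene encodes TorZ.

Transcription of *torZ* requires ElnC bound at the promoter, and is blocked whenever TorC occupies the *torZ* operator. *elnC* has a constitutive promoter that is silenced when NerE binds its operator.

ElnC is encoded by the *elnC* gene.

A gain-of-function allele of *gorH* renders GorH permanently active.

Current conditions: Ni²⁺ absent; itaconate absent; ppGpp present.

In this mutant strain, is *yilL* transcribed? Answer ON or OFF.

GorH is constitutively active in this strain.
TorC is produced constitutively and is active.
Ni²⁺ is absent, so NerE is inactive.
With no repressor bound, *elnC* is transcribed.
So ElnC is produced and active.
With repressor TorC bound, *torZ* is not transcribed.
So TorZ is not produced.
Itaconate is absent, so FubF is inactive.
Activator GorH is present, so *yilL* is transcribed.

ON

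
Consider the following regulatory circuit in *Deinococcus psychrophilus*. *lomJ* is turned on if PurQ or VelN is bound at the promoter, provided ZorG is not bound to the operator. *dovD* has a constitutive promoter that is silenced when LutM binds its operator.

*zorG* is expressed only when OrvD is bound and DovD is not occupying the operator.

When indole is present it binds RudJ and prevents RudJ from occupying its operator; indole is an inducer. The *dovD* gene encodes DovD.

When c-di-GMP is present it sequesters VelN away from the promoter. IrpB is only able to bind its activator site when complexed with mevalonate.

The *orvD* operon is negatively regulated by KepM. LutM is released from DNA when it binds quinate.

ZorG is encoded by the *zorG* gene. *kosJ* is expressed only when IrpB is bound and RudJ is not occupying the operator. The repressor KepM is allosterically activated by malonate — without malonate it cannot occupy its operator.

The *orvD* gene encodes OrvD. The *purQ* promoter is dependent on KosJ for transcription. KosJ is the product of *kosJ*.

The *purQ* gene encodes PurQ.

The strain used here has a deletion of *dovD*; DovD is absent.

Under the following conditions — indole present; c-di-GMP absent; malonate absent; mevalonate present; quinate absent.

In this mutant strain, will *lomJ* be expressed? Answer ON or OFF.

OFF

Mevalonate is present, so IrpB is active.
Indole is present, so RudJ is inactive.
No repressor is bound and IrpB is active, so *kosJ* is transcribed.
So KosJ is produced and active.
No repressor is bound and KosJ is active, so *purQ* is transcribed.
So PurQ is produced and active.
Malonate is absent, so KepM is inactive.
With no repressor bound, *orvD* is transcribed.
So OrvD is produced and active.
DovD is non-functional in this strain, so it has no effect.
No repressor is bound and OrvD is active, so *zorG* is transcribed.
So ZorG is produced and active.
c-di-GMP is absent, so VelN is active.
With repressor ZorG bound, *lomJ* is not transcribed.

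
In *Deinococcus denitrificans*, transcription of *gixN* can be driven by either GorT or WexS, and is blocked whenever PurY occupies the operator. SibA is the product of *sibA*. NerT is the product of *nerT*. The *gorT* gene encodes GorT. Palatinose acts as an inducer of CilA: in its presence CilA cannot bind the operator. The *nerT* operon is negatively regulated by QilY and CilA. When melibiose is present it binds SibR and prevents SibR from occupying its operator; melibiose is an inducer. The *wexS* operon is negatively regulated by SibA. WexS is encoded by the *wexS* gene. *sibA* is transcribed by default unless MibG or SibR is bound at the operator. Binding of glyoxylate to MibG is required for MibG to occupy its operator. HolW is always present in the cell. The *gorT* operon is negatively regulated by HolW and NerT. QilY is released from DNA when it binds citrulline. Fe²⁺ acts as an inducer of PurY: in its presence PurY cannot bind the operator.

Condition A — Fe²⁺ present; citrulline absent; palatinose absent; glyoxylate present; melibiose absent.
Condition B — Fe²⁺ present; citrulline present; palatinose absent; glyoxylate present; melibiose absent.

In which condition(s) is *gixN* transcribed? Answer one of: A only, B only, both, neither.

both

Condition A:
Fe²⁺ is present, so PurY is inactive.
HolW is produced constitutively and is active.
Citrulline is absent, so QilY is active.
Palatinose is absent, so CilA is active.
With repressor QilY bound, *nerT* is not transcribed.
So NerT is not produced.
With repressor HolW bound, *gorT* is not transcribed.
So GorT is not produced.
Glyoxylate is present, so MibG is active.
Melibiose is absent, so SibR is active.
With repressor MibG bound, *sibA* is not transcribed.
So SibA is not produced.
With no repressor bound, *wexS* is transcribed.
So WexS is produced and active.
Activator WexS is present, so *gixN* is transcribed.
→ *gixN* is ON in A.
Condition B:
Fe²⁺ is present, so PurY is inactive.
HolW is produced constitutively and is active.
Citrulline is present, so QilY is inactive.
Palatinose is absent, so CilA is active.
With repressor CilA bound, *nerT* is not transcribed.
So NerT is not produced.
With repressor HolW bound, *gorT* is not transcribed.
So GorT is not produced.
Glyoxylate is present, so MibG is active.
Melibiose is absent, so SibR is active.
With repressor MibG bound, *sibA* is not transcribed.
So SibA is not produced.
With no repressor bound, *wexS* is transcribed.
So WexS is produced and active.
Activator WexS is present, so *gixN* is transcribed.
→ *gixN* is ON in B.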